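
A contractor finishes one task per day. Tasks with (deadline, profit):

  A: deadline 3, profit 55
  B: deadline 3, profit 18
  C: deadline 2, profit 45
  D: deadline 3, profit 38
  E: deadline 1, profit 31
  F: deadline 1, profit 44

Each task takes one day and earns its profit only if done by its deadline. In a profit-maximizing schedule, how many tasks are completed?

Sort by profit descending; place each in the latest free slot ≤ its deadline.
By profit: A(d3,55), C(d2,45), F(d1,44), D(d3,38), E(d1,31), B(d3,18)
A→slot 3; C→slot 2; F→slot 1; D skipped; E skipped; B skipped.
3 of 6 scheduled.

3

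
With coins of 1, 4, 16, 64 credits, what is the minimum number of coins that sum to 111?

Greedy: take as many of the largest coin as possible, then repeat with the remainder.
111 = 1×64 + 2×16 + 3×4 + 3×1
Total coins = 1 + 2 + 3 + 3 = 9

9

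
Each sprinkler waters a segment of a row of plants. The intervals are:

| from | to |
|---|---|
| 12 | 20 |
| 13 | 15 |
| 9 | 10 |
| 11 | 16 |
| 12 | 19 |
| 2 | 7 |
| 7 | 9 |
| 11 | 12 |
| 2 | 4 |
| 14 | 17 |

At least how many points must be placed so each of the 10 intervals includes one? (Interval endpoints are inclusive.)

4

Process intervals by earliest right end; each time one isn't hit yet, stab at its right endpoint.
Sorted: [2,4] [2,7] [7,9] [9,10] [11,12] [13,15] [11,16] [14,17] [12,19] [12,20]
{[2,4],[2,7]} hit by 4; {[7,9],[9,10]} hit by 9; {[11,12]} hit by 12; {[13,15],[11,16],[14,17],[12,19],[12,20]} hit by 15.
Points: 4, 9, 12, 15 (4 total).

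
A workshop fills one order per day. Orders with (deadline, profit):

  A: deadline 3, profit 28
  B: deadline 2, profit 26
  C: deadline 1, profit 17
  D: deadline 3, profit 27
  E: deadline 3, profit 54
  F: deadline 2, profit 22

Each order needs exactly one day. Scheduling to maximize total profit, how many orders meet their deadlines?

3

Sort by profit descending; place each in the latest free slot ≤ its deadline.
By profit: E(d3,54), A(d3,28), D(d3,27), B(d2,26), F(d2,22), C(d1,17)
E→slot 3; A→slot 2; D→slot 1; B skipped; F skipped; C skipped.
3 of 6 scheduled.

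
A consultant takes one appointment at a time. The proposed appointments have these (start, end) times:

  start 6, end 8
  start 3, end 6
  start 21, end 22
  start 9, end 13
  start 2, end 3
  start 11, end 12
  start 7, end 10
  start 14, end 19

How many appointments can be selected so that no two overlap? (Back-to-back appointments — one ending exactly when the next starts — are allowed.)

6

Order by finish time; keep every interval that doesn't clash with the previous kept one.
By end time: (2,3), (3,6), (6,8), (7,10), (11,12), (9,13), (14,19), (21,22).
Pick (2,3); next start ≥ 3 → (3,6); next start ≥ 6 → (6,8); next start ≥ 8 → (11,12); next start ≥ 12 → (14,19); next start ≥ 19 → (21,22).
Selected 6 appointments.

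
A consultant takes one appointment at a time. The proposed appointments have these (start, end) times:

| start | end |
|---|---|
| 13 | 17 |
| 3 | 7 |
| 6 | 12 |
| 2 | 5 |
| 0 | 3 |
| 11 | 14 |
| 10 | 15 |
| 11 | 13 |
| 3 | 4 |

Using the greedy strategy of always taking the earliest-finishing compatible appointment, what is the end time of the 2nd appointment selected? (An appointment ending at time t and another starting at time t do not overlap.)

Greedy by earliest finish: after sorting by end time, pick each interval compatible with the last pick.
Sorted by end: (0,3)  (3,4)  (2,5)  (3,7)  (6,12)  (11,13)  (11,14)  (10,15)  (13,17)
take (0,3); take (3,4); take (6,12); take (13,17).
Selected: (0,3) (3,4) (6,12) (13,17)

4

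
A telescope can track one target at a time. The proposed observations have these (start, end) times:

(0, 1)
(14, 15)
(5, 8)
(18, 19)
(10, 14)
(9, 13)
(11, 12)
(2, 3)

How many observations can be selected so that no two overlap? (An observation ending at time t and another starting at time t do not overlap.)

Order by finish time; keep every interval that doesn't clash with the previous kept one.
Sorted by end: (0,1)  (2,3)  (5,8)  (11,12)  (9,13)  (10,14)  (14,15)  (18,19)
take (0,1); take (2,3); take (5,8); take (11,12); skip (9,13); take (14,15); take (18,19).
Selected 6 observations.

6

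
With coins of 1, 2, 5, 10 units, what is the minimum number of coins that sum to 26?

4

Use the largest denomination that fits, subtract, and repeat.
26 − 2×10→6 − 1×5→1 − 1×1→0
Total coins = 2 + 1 + 1 = 4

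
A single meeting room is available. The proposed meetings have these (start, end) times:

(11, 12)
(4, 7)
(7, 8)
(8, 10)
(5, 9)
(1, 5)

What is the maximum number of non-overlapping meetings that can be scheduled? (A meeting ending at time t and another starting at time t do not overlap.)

By end time: (1,5), (4,7), (7,8), (5,9), (8,10), (11,12).
Pick (1,5); next start ≥ 5 → (7,8); next start ≥ 8 → (8,10); next start ≥ 10 → (11,12).
Selected 4 meetings.

4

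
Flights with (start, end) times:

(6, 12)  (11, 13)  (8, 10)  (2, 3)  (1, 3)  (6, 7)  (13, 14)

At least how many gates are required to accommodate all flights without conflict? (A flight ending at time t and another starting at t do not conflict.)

starts: [1, 2, 6, 6, 8, 11, 13]
ends:   [3, 3, 7, 10, 12, 13, 14]
s1→1 s2→2  — peak 2.

2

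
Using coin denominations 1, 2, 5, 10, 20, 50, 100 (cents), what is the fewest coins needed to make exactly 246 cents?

246 = 2×100 + 2×20 + 1×5 + 1×1
Total coins = 2 + 2 + 1 + 1 = 6

6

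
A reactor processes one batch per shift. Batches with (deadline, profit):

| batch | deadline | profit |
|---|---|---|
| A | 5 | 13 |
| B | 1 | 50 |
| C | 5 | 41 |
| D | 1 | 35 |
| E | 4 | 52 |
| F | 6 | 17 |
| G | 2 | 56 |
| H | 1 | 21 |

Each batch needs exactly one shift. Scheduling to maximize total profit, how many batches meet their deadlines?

6

By profit: G(d2,56), E(d4,52), B(d1,50), C(d5,41), D(d1,35), H(d1,21), F(d6,17), A(d5,13)
G→slot 2; E→slot 4; B→slot 1; C→slot 5; D skipped; H skipped; F→slot 6; A→slot 3.
6 of 8 scheduled.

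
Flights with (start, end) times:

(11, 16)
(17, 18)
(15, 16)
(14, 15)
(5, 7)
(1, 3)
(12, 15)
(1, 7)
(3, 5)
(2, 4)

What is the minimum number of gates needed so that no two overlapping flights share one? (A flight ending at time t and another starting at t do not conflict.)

starts: [1, 1, 2, 3, 5, 11, 12, 14, 15, 17]
ends:   [3, 4, 5, 7, 7, 15, 15, 16, 16, 18]
s1→1 s1→2 s2→3  — peak 3.

3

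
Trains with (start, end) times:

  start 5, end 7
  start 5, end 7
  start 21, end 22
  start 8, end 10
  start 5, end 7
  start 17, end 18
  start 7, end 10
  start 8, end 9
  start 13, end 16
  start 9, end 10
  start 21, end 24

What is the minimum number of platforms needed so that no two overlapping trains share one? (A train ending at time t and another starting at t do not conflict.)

starts: [5, 5, 5, 7, 8, 8, 9, 13, 17, 21, 21]
ends:   [7, 7, 7, 9, 10, 10, 10, 16, 18, 22, 24]
s5→1 s5→2 s5→3  — peak 3.

3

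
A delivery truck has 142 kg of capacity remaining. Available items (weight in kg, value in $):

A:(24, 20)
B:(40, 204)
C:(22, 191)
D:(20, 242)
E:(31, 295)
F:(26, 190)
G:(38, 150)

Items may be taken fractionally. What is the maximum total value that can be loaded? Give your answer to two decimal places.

Ratios (sorted): D 12.10, E 9.52, C 8.68, F 7.31, B 5.10, G 3.95, A 0.83
take D (20 @ 242); take E (31 @ 295); take C (22 @ 191); take F (26 @ 190); take B (40 @ 204); take 3/38 of G → 11.84. Capacity used 142/142.
Total value = 1133.84

1133.84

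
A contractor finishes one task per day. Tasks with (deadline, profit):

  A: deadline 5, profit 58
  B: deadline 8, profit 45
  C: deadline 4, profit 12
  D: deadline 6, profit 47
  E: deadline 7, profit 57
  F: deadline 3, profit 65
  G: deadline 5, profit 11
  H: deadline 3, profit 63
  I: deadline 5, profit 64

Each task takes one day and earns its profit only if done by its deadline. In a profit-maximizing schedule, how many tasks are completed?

By profit: F(d3,65), I(d5,64), H(d3,63), A(d5,58), E(d7,57), D(d6,47), B(d8,45), C(d4,12), G(d5,11)
F→slot 3; I→slot 5; H→slot 2; A→slot 4; E→slot 7; D→slot 6; B→slot 8; C→slot 1; G skipped.
8 of 9 scheduled.

8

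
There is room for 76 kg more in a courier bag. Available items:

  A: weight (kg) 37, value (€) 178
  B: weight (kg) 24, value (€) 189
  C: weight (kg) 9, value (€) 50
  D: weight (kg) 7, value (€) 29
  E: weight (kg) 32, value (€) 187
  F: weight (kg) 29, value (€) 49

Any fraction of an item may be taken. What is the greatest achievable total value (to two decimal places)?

478.92

Order: B (189/24=7.88) > E (187/32=5.84) > C (50/9=5.56) > A (178/37=4.81) > D (29/7=4.14) > F (49/29=1.69)
Fill: take B (24 @ 189) → take E (32 @ 187) → take C (9 @ 50) → take 11/37 of A → 52.92; 76/76 used.
Total value = 478.92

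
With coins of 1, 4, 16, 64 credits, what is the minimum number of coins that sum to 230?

8

230 − 3×64→38 − 2×16→6 − 1×4→2 − 2×1→0
Total coins = 3 + 2 + 1 + 2 = 8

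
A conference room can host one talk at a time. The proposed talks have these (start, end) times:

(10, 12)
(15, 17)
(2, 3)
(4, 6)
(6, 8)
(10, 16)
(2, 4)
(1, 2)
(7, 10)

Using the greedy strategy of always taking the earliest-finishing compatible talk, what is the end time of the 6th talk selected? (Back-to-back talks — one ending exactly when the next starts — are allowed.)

17

Sorted by end: (1,2)  (2,3)  (2,4)  (4,6)  (6,8)  (7,10)  (10,12)  (10,16)  (15,17)
take (1,2); take (2,3); take (4,6); take (6,8); skip (7,10); take (10,12); skip (10,16); take (15,17).
Selected: (1,2) (2,3) (4,6) (6,8) (10,12) (15,17)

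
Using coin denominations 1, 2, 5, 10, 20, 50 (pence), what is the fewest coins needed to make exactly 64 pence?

Greedy: take as many of the largest coin as possible, then repeat with the remainder.
64 − 1×50→14 − 1×10→4 − 2×2→0
Total coins = 1 + 1 + 2 = 4

4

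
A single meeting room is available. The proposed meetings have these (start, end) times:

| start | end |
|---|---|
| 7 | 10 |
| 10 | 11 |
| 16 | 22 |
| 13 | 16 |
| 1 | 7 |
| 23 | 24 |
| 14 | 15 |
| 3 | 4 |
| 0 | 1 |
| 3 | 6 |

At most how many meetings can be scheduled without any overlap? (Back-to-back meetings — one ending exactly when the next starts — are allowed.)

7

Greedy by earliest finish: after sorting by end time, pick each interval compatible with the last pick.
Sorted by end: (0,1)  (3,4)  (3,6)  (1,7)  (7,10)  (10,11)  (14,15)  (13,16)  (16,22)  (23,24)
take (0,1); take (3,4); skip (3,6); take (7,10); take (10,11); take (14,15); take (16,22); take (23,24).
Selected 7 meetings.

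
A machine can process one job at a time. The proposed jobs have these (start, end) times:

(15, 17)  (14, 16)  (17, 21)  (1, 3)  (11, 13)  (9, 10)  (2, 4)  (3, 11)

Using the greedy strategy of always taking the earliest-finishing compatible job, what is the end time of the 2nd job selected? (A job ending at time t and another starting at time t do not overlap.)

10

Order by finish time; keep every interval that doesn't clash with the previous kept one.
Sorted by end: (1,3)  (2,4)  (9,10)  (3,11)  (11,13)  (14,16)  (15,17)  (17,21)
take (1,3); take (9,10); skip (3,11); take (11,13); take (14,16); take (17,21).
Selected: (1,3) (9,10) (11,13) (14,16) (17,21)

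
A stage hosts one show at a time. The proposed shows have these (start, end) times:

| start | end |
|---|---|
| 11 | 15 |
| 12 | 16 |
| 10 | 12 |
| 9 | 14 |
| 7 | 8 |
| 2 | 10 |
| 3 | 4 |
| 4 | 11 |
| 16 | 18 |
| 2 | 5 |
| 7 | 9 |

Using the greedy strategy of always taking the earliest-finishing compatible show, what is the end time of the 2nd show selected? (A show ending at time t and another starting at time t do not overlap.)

8

Sort by end time and greedily take each interval whose start is ≥ the last chosen end.
Sorted by end: (3,4)  (2,5)  (7,8)  (7,9)  (2,10)  (4,11)  (10,12)  (9,14)  (11,15)  (12,16)  (16,18)
take (3,4); skip (2,5); take (7,8); take (10,12); take (12,16); take (16,18).
Selected: (3,4) (7,8) (10,12) (12,16) (16,18)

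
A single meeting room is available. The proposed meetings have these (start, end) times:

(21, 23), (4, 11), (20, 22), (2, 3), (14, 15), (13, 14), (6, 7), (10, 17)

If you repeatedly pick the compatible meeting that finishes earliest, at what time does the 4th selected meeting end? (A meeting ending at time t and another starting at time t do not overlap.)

15

Order by finish time; keep every interval that doesn't clash with the previous kept one.
Sorted by end: (2,3)  (6,7)  (4,11)  (13,14)  (14,15)  (10,17)  (20,22)  (21,23)
take (2,3); take (6,7); take (13,14); take (14,15); take (20,22).
Selected: (2,3) (6,7) (13,14) (14,15) (20,22)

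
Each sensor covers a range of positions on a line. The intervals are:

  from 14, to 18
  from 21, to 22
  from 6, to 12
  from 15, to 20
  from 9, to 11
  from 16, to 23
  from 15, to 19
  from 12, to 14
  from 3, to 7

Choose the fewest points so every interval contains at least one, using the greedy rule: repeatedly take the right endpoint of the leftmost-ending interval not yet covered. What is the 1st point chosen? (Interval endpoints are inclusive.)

7

Process intervals by earliest right end; each time one isn't hit yet, stab at its right endpoint.
Sorted: [3,7] [9,11] [6,12] [12,14] [14,18] [15,19] [15,20] [21,22] [16,23]
{[3,7]} hit by 7; {[9,11],[6,12]} hit by 11; {[12,14],[14,18]} hit by 14; {[15,19],[15,20]} hit by 19; {[21,22],[16,23]} hit by 22.
Points: 7, 11, 14, 19, 22 (5 total).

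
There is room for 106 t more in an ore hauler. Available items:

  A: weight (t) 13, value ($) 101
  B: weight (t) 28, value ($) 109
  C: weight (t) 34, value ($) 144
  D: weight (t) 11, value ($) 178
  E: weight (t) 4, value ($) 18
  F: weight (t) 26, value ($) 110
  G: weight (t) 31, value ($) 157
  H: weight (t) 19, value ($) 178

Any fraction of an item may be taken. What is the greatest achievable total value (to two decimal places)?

750.59

Greedy by value/weight ratio, highest first.
Ratios (sorted): D 16.18, H 9.37, A 7.77, G 5.06, E 4.50, C 4.24, F 4.23, B 3.89
take D (11 @ 178); take H (19 @ 178); take A (13 @ 101); take G (31 @ 157); take E (4 @ 18); take 28/34 of C → 118.59. Capacity used 106/106.
Total value = 750.59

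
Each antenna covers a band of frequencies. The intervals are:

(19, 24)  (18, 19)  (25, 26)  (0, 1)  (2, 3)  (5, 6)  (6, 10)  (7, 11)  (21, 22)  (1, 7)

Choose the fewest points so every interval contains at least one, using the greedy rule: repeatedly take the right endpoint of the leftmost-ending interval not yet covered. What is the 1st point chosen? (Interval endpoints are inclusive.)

1

Process intervals by earliest right end; each time one isn't hit yet, stab at its right endpoint.
Sorted: [0,1] [2,3] [5,6] [1,7] [6,10] [7,11] [18,19] [21,22] [19,24] [25,26]
{[0,1]} hit by 1; {[2,3]} hit by 3; {[5,6],[1,7],[6,10]} hit by 6; {[7,11]} hit by 11; {[18,19]} hit by 19; {[21,22],[19,24]} hit by 22; {[25,26]} hit by 26.
Points: 1, 3, 6, 11, 19, 22, 26 (7 total).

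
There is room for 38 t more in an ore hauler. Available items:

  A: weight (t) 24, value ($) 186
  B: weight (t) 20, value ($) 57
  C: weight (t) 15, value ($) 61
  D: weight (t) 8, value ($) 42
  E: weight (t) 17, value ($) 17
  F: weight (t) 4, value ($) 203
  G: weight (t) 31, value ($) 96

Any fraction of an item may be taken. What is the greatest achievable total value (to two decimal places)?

Order: F (203/4=50.75) > A (186/24=7.75) > D (42/8=5.25) > C (61/15=4.07) > G (96/31=3.10) > B (57/20=2.85) > E (17/17=1.00)
Fill: take F (4 @ 203) → take A (24 @ 186) → take D (8 @ 42) → take 2/15 of C → 8.13; 38/38 used.
Total value = 439.13

439.13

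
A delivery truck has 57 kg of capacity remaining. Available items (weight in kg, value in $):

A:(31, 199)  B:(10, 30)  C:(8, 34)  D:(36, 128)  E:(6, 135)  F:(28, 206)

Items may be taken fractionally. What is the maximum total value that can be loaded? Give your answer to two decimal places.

488.65

Order: E (135/6=22.50) > F (206/28=7.36) > A (199/31=6.42) > C (34/8=4.25) > D (128/36=3.56) > B (30/10=3.00)
Fill: take E (6 @ 135) → take F (28 @ 206) → take 23/31 of A → 147.65; 57/57 used.
Total value = 488.65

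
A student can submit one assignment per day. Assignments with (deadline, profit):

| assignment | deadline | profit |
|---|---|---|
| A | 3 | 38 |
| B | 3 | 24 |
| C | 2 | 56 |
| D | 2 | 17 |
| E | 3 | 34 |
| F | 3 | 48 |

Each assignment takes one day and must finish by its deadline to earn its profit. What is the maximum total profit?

142

Profit order: C=56 F=48 A=38 E=34 B=24 D=17
Assign: C→slot 2, F→slot 3, A→slot 1, E skipped, B skipped, D skipped.
Slots: [1:A] [2:C] [3:F]
Profit = 38 + 56 + 48 = 142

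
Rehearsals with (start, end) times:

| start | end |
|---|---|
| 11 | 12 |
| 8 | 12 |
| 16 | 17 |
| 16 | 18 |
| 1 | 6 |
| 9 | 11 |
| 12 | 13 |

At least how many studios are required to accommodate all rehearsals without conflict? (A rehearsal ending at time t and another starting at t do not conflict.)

The answer is the maximum number of intervals overlapping at any instant.
Events (time:±→running): 1:+→1 6:-→0 8:+→1 9:+→2 … peak 2.

2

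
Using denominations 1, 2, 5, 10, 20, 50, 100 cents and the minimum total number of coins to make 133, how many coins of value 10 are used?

Use the largest denomination that fits, subtract, and repeat.
133 − 1×100→33 − 1×20→13 − 1×10→3 − 1×2→1 − 1×1→0
Count of 10: 1

1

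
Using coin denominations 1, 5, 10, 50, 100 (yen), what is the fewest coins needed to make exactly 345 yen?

Use the largest denomination that fits, subtract, and repeat.
345 = 3×100 + 4×10 + 1×5
Total coins = 3 + 4 + 1 = 8

8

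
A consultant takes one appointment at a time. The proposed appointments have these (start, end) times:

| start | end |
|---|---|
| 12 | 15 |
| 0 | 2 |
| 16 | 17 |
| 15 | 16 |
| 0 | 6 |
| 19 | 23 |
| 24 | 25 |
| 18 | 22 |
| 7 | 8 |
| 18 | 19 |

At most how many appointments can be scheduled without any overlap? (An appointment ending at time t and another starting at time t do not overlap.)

8

Order by finish time; keep every interval that doesn't clash with the previous kept one.
By end time: (0,2), (0,6), (7,8), (12,15), (15,16), (16,17), (18,19), (18,22), (19,23), (24,25).
Pick (0,2); next start ≥ 2 → (7,8); next start ≥ 8 → (12,15); next start ≥ 15 → (15,16); next start ≥ 16 → (16,17); next start ≥ 17 → (18,19); next start ≥ 19 → (19,23); next start ≥ 23 → (24,25).
Selected 8 appointments.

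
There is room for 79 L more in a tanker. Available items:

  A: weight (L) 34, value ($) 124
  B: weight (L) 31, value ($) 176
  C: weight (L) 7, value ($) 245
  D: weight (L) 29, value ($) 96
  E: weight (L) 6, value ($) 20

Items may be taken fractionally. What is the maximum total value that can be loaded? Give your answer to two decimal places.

568.31

Ratios (sorted): C 35.00, B 5.68, A 3.65, E 3.33, D 3.31
take C (7 @ 245); take B (31 @ 176); take A (34 @ 124); take E (6 @ 20); take 1/29 of D → 3.31. Capacity used 79/79.
Total value = 568.31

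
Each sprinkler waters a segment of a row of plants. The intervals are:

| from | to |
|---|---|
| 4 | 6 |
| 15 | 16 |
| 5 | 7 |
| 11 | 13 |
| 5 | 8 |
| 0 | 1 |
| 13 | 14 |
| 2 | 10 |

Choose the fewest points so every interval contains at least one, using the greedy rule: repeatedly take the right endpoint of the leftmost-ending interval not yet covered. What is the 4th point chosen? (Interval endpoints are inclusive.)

By right end: [0,1]  [4,6]  [5,7]  [5,8]  [2,10]  [11,13]  [13,14]  [15,16]
[0,1] uncovered → point at 1; [4,6] uncovered → point at 6; [11,13] uncovered → point at 13; [15,16] uncovered → point at 16.
Points: 1, 6, 13, 16 (4 total).

16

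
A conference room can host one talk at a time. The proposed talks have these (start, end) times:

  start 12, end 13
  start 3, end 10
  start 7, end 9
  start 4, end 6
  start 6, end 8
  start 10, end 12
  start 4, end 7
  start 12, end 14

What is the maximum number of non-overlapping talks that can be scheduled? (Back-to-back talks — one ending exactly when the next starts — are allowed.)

Sorted by end: (4,6)  (4,7)  (6,8)  (7,9)  (3,10)  (10,12)  (12,13)  (12,14)
take (4,6); take (6,8); skip (3,10); take (10,12); take (12,13).
Selected 4 talks.

4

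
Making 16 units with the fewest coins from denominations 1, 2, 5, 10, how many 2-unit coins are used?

16 = 1×10 + 1×5 + 1×1
Count of 2: 0

0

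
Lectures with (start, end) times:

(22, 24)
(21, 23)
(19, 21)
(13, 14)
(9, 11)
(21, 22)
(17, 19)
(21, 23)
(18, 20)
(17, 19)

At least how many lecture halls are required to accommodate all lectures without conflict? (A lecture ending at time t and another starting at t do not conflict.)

The answer is the maximum number of intervals overlapping at any instant.
Events (time:±→running): 9:+→1 11:-→0 13:+→1 14:-→0 17:+→1 17:+→2 18:+→3 … peak 3.

3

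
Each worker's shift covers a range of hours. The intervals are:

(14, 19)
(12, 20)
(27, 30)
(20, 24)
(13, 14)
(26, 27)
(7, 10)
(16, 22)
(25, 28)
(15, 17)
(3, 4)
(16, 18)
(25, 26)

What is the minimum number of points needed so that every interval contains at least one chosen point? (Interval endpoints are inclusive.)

7

Sort by right endpoint; whenever an interval is uncovered, place a point at its right end.
By right end: [3,4]  [7,10]  [13,14]  [15,17]  [16,18]  [14,19]  [12,20]  [16,22]  [20,24]  [25,26]  [26,27]  [25,28]  [27,30]
[3,4] uncovered → point at 4; [7,10] uncovered → point at 10; [13,14] uncovered → point at 14; [15,17] uncovered → point at 17; [20,24] uncovered → point at 24; [25,26] uncovered → point at 26; [27,30] uncovered → point at 30.
Points: 4, 10, 14, 17, 24, 26, 30 (7 total).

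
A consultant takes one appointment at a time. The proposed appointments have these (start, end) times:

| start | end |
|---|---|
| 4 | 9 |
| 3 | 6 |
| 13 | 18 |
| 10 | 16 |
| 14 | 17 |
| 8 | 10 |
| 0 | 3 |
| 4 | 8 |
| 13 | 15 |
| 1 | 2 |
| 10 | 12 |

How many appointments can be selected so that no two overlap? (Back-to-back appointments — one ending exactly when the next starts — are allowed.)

By end time: (1,2), (0,3), (3,6), (4,8), (4,9), (8,10), (10,12), (13,15), (10,16), (14,17), (13,18).
Pick (1,2); next start ≥ 2 → (3,6); next start ≥ 6 → (8,10); next start ≥ 10 → (10,12); next start ≥ 12 → (13,15).
Selected 5 appointments.

5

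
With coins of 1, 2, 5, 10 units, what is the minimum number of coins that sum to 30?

Use the largest denomination that fits, subtract, and repeat.
30 = 3×10
Total coins = 3 = 3

3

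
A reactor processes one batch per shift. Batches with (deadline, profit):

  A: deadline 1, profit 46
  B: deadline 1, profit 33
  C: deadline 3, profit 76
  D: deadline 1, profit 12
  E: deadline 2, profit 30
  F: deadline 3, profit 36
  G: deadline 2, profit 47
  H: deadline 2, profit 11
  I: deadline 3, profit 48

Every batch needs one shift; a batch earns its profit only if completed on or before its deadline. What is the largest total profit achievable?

Profit order: C=76 I=48 G=47 A=46 F=36 B=33 E=30 D=12 H=11
Assign: C→slot 3, I→slot 2, G→slot 1, A skipped, F skipped, B skipped, E skipped, D skipped, H skipped.
Slots: [1:G] [2:I] [3:C]
Profit = 47 + 48 + 76 = 171

171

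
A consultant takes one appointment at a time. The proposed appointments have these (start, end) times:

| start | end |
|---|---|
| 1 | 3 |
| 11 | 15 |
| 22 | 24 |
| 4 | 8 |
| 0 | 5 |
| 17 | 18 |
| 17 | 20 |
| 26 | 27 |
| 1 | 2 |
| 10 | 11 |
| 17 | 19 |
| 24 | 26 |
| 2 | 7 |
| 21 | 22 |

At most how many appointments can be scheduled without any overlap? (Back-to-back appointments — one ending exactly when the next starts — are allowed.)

9

Order by finish time; keep every interval that doesn't clash with the previous kept one.
By end time: (1,2), (1,3), (0,5), (2,7), (4,8), (10,11), (11,15), (17,18), (17,19), (17,20), (21,22), (22,24), (24,26), (26,27).
Pick (1,2); next start ≥ 2 → (2,7); next start ≥ 7 → (10,11); next start ≥ 11 → (11,15); next start ≥ 15 → (17,18); next start ≥ 18 → (21,22); next start ≥ 22 → (22,24); next start ≥ 24 → (24,26); next start ≥ 26 → (26,27).
Selected 9 appointments.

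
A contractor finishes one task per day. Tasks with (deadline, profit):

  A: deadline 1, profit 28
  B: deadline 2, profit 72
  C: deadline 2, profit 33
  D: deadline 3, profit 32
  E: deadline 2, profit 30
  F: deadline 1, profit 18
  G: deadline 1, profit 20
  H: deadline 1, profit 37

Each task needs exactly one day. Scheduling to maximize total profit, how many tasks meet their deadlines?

3

Take jobs in profit order; each goes to the latest open slot no later than its deadline.
Profit order: B=72 H=37 C=33 D=32 E=30 A=28 G=20 F=18
Assign: B→slot 2, H→slot 1, C skipped, D→slot 3, E skipped, A skipped, G skipped, F skipped.
Slots: [1:H] [2:B] [3:D]
3 of 8 scheduled.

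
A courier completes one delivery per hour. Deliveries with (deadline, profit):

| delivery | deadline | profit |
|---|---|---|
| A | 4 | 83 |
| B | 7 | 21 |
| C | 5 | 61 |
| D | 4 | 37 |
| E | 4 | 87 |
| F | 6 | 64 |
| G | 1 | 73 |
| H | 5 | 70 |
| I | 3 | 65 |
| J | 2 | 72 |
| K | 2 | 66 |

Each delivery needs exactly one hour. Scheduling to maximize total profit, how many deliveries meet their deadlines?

Profit order: E=87 A=83 G=73 J=72 H=70 K=66 I=65 F=64 C=61 D=37 B=21
Assign: E→slot 4, A→slot 3, G→slot 1, J→slot 2, H→slot 5, K skipped, I skipped, F→slot 6, C skipped, D skipped, B→slot 7.
Slots: [1:G] [2:J] [3:A] [4:E] [5:H] [6:F] [7:B]
7 of 11 scheduled.

7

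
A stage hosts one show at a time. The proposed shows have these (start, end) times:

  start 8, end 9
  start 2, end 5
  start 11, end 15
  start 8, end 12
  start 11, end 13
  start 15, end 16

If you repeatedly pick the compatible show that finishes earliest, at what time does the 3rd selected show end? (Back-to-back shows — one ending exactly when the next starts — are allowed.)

13

Order by finish time; keep every interval that doesn't clash with the previous kept one.
By end time: (2,5), (8,9), (8,12), (11,13), (11,15), (15,16).
Pick (2,5); next start ≥ 5 → (8,9); next start ≥ 9 → (11,13); next start ≥ 13 → (15,16).
Selected: (2,5) (8,9) (11,13) (15,16)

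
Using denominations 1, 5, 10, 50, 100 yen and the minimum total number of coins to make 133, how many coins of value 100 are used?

1

133 − 1×100→33 − 3×10→3 − 3×1→0
Count of 100: 1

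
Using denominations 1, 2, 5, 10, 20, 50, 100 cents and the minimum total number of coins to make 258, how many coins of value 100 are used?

2

Greedy: take as many of the largest coin as possible, then repeat with the remainder.
258 − 2×100→58 − 1×50→8 − 1×5→3 − 1×2→1 − 1×1→0
Count of 100: 2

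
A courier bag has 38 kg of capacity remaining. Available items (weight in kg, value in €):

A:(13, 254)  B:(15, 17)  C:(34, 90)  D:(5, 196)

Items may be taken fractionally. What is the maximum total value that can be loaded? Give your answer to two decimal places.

502.94

Order: D (196/5=39.20) > A (254/13=19.54) > C (90/34=2.65) > B (17/15=1.13)
Fill: take D (5 @ 196) → take A (13 @ 254) → take 20/34 of C → 52.94; 38/38 used.
Total value = 502.94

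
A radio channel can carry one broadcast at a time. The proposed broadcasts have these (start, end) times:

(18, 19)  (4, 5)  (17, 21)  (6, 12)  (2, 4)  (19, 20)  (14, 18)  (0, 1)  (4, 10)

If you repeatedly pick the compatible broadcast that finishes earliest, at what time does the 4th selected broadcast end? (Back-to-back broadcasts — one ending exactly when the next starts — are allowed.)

Sorted by end: (0,1)  (2,4)  (4,5)  (4,10)  (6,12)  (14,18)  (18,19)  (19,20)  (17,21)
take (0,1); take (2,4); take (4,5); skip (4,10); take (6,12); take (14,18); take (18,19); take (19,20).
Selected: (0,1) (2,4) (4,5) (6,12) (14,18) (18,19) (19,20)

12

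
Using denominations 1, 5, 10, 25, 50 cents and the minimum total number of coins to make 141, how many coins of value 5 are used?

141 = 2×50 + 1×25 + 1×10 + 1×5 + 1×1
Count of 5: 1

1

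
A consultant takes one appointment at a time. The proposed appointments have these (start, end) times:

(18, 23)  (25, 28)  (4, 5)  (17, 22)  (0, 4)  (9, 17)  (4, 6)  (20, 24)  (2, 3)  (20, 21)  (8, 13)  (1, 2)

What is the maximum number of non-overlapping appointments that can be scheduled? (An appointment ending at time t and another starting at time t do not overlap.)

Sort by end time and greedily take each interval whose start is ≥ the last chosen end.
Sorted by end: (1,2)  (2,3)  (0,4)  (4,5)  (4,6)  (8,13)  (9,17)  (20,21)  (17,22)  (18,23)  (20,24)  (25,28)
take (1,2); take (2,3); skip (0,4); take (4,5); take (8,13); take (20,21); skip (18,23); take (25,28).
Selected 6 appointments.

6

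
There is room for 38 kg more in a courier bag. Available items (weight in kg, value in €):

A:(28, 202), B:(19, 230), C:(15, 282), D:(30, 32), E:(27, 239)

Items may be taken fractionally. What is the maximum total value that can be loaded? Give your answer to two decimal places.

Greedy by value/weight ratio, highest first.
Ratios (sorted): C 18.80, B 12.11, E 8.85, A 7.21, D 1.07
take C (15 @ 282); take B (19 @ 230); take 4/27 of E → 35.41. Capacity used 38/38.
Total value = 547.41

547.41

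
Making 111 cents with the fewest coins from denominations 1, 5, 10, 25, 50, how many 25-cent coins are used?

0

111 − 2×50→11 − 1×10→1 − 1×1→0
Count of 25: 0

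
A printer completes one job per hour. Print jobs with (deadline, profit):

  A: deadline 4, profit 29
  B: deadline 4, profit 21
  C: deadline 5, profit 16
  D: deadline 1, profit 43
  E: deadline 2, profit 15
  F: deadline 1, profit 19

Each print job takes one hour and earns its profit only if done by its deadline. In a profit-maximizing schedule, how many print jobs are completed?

Sort by profit descending; place each in the latest free slot ≤ its deadline.
Profit order: D=43 A=29 B=21 F=19 C=16 E=15
Assign: D→slot 1, A→slot 4, B→slot 3, F skipped, C→slot 5, E→slot 2.
Slots: [1:D] [2:E] [3:B] [4:A] [5:C]
5 of 6 scheduled.

5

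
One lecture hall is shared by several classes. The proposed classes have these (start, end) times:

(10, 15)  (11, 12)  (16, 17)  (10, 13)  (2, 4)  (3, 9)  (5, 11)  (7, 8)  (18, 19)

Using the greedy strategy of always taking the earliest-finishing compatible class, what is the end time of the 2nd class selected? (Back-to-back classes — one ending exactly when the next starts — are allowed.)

Order by finish time; keep every interval that doesn't clash with the previous kept one.
Sorted by end: (2,4)  (7,8)  (3,9)  (5,11)  (11,12)  (10,13)  (10,15)  (16,17)  (18,19)
take (2,4); take (7,8); take (11,12); take (16,17); take (18,19).
Selected: (2,4) (7,8) (11,12) (16,17) (18,19)

8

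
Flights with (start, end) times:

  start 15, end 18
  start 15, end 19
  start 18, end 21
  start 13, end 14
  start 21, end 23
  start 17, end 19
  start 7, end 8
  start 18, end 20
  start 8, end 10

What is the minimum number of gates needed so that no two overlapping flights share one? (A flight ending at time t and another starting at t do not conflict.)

starts: [7, 8, 13, 15, 15, 17, 18, 18, 21]
ends:   [8, 10, 14, 18, 19, 19, 20, 21, 23]
s7→1 e8→0 s8→1 e10→0 s13→1 e14→0 s15→1 s15→2 s17→3 e18→2 s18→3 s18→4  — peak 4.

4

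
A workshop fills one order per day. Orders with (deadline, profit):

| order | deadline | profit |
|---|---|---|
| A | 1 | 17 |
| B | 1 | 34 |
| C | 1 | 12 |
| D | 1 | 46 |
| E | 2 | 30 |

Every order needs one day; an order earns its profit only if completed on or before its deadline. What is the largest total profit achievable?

76

Sort by profit descending; place each in the latest free slot ≤ its deadline.
Profit order: D=46 B=34 E=30 A=17 C=12
Assign: D→slot 1, B skipped, E→slot 2, A skipped, C skipped.
Slots: [1:D] [2:E]
Profit = 46 + 30 = 76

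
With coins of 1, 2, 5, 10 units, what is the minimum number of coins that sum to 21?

3

Use the largest denomination that fits, subtract, and repeat.
21 = 2×10 + 1×1
Total coins = 2 + 1 = 3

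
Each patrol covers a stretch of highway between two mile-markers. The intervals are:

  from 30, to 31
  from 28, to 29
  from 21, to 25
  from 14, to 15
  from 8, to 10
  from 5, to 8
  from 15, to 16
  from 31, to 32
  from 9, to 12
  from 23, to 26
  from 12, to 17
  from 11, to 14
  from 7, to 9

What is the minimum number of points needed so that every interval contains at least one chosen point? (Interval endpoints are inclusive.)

Sort by right endpoint; whenever an interval is uncovered, place a point at its right end.
Sorted: [5,8] [7,9] [8,10] [9,12] [11,14] [14,15] [15,16] [12,17] [21,25] [23,26] [28,29] [30,31] [31,32]
{[5,8],[7,9],[8,10]} hit by 8; {[9,12],[11,14]} hit by 12; {[14,15],[15,16],[12,17]} hit by 15; {[21,25],[23,26]} hit by 25; {[28,29]} hit by 29; {[30,31],[31,32]} hit by 31.
Points: 8, 12, 15, 25, 29, 31 (6 total).

6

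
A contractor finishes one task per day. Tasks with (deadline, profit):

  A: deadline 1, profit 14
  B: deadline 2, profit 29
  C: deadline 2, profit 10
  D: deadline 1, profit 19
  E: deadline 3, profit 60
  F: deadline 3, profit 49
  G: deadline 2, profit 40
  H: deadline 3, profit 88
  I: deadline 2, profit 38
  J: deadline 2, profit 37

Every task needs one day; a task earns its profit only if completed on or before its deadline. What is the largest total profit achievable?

By profit: H(d3,88), E(d3,60), F(d3,49), G(d2,40), I(d2,38), J(d2,37), B(d2,29), D(d1,19), A(d1,14), C(d2,10)
H→slot 3; E→slot 2; F→slot 1; G skipped; I skipped; J skipped; B skipped; D skipped; A skipped; C skipped.
Profit = 49 + 60 + 88 = 197

197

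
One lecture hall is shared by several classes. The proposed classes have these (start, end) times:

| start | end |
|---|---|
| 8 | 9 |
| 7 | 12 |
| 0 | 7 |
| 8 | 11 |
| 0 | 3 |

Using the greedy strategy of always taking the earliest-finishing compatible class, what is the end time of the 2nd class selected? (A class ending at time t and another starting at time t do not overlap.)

Sort by end time and greedily take each interval whose start is ≥ the last chosen end.
Sorted by end: (0,3)  (0,7)  (8,9)  (8,11)  (7,12)
take (0,3); take (8,9).
Selected: (0,3) (8,9)

9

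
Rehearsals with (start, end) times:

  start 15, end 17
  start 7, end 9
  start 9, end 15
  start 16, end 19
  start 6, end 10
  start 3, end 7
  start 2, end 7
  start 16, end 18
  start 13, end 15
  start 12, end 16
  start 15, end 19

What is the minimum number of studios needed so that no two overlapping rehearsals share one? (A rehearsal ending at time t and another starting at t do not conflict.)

4

The answer is the maximum number of intervals overlapping at any instant.
starts: [2, 3, 6, 7, 9, 12, 13, 15, 15, 16, 16]
ends:   [7, 7, 9, 10, 15, 15, 16, 17, 18, 19, 19]
s2→1 s3→2 s6→3 e7→2 e7→1 s7→2 e9→1 s9→2 e10→1 s12→2 s13→3 e15→2 e15→1 s15→2 s15→3 e16→2 s16→3 s16→4  — peak 4.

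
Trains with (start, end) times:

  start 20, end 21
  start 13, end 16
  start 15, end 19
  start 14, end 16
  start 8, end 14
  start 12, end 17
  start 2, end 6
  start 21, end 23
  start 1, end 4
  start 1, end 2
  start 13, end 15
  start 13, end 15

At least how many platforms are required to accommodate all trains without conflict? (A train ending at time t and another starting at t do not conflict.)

5

Events (time:±→running): 1:+→1 1:+→2 2:-→1 2:+→2 4:-→1 6:-→0 8:+→1 12:+→2 13:+→3 13:+→4 13:+→5 … peak 5.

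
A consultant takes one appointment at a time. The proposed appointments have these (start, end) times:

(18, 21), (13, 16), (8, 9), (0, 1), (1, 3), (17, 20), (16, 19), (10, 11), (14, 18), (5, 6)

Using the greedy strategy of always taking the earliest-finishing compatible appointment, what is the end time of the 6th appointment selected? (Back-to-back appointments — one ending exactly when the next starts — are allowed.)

16

Greedy by earliest finish: after sorting by end time, pick each interval compatible with the last pick.
Sorted by end: (0,1)  (1,3)  (5,6)  (8,9)  (10,11)  (13,16)  (14,18)  (16,19)  (17,20)  (18,21)
take (0,1); take (1,3); take (5,6); take (8,9); take (10,11); take (13,16); skip (14,18); take (16,19); skip (17,20); skip (18,21).
Selected: (0,1) (1,3) (5,6) (8,9) (10,11) (13,16) (16,19)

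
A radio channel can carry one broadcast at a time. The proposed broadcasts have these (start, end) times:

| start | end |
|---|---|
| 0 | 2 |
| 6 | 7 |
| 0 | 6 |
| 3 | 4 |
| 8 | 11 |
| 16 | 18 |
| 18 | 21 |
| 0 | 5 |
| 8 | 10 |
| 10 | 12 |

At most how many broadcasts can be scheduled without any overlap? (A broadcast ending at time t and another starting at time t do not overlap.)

7

By end time: (0,2), (3,4), (0,5), (0,6), (6,7), (8,10), (8,11), (10,12), (16,18), (18,21).
Pick (0,2); next start ≥ 2 → (3,4); next start ≥ 4 → (6,7); next start ≥ 7 → (8,10); next start ≥ 10 → (10,12); next start ≥ 12 → (16,18); next start ≥ 18 → (18,21).
Selected 7 broadcasts.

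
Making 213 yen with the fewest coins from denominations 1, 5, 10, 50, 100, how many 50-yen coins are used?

0

213 − 2×100→13 − 1×10→3 − 3×1→0
Count of 50: 0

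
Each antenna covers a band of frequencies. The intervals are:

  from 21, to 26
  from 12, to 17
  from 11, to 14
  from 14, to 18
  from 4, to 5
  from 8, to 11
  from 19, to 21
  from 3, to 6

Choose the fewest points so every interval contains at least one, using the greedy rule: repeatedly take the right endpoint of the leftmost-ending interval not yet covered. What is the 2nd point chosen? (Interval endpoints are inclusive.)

11

Sort by right endpoint; whenever an interval is uncovered, place a point at its right end.
Sorted: [4,5] [3,6] [8,11] [11,14] [12,17] [14,18] [19,21] [21,26]
{[4,5],[3,6]} hit by 5; {[8,11],[11,14]} hit by 11; {[12,17],[14,18]} hit by 17; {[19,21],[21,26]} hit by 21.
Points: 5, 11, 17, 21 (4 total).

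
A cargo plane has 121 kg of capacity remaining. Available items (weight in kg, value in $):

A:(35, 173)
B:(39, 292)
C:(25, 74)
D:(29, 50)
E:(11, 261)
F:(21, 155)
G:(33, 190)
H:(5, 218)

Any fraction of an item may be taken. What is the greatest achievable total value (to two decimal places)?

Greedy by value/weight ratio, highest first.
Ratios (sorted): H 43.60, E 23.73, B 7.49, F 7.38, G 5.76, A 4.94, C 2.96, D 1.72
take H (5 @ 218); take E (11 @ 261); take B (39 @ 292); take F (21 @ 155); take G (33 @ 190); take 12/35 of A → 59.31. Capacity used 121/121.
Total value = 1175.31

1175.31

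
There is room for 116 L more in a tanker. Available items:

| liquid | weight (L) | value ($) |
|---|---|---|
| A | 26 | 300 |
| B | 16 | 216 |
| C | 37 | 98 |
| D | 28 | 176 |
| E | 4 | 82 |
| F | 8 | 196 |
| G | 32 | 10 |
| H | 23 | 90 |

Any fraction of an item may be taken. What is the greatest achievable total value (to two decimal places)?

1089.14

Order: F (196/8=24.50) > E (82/4=20.50) > B (216/16=13.50) > A (300/26=11.54) > D (176/28=6.29) > H (90/23=3.91) > C (98/37=2.65) > G (10/32=0.31)
Fill: take F (8 @ 196) → take E (4 @ 82) → take B (16 @ 216) → take A (26 @ 300) → take D (28 @ 176) → take H (23 @ 90) → take 11/37 of C → 29.14; 116/116 used.
Total value = 1089.14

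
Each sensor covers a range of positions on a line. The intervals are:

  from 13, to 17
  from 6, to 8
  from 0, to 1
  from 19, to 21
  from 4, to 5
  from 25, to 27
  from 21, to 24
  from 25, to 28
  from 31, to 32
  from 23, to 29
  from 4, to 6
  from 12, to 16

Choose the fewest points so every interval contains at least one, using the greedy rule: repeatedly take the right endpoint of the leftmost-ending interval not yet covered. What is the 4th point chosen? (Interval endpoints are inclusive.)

Sorted: [0,1] [4,5] [4,6] [6,8] [12,16] [13,17] [19,21] [21,24] [25,27] [25,28] [23,29] [31,32]
{[0,1]} hit by 1; {[4,5],[4,6]} hit by 5; {[6,8]} hit by 8; {[12,16],[13,17]} hit by 16; {[19,21],[21,24]} hit by 21; {[25,27],[25,28],[23,29]} hit by 27; {[31,32]} hit by 32.
Points: 1, 5, 8, 16, 21, 27, 32 (7 total).

16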